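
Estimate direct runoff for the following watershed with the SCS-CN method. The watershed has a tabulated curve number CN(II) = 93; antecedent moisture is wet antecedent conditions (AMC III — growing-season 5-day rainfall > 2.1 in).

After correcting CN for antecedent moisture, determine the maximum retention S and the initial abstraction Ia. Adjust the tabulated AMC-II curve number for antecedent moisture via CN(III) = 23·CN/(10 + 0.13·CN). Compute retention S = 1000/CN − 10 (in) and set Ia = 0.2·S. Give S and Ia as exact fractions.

Adjust CN=93 to AMC III: 23·93/(10 + 0.13·93) → 2139 ÷ (2209/100) = 213900/2209 ≈ 96.831
Max retention: S = 1000/(213900/2209) − 10 = 700/2139 in (≈ 0.327 in)
Ia = 0.2·(700/2139) = 140/2139 in ≈ 0.065 in

S = 700/2139 in ≈ 0.327 in; Ia = 140/2139 in ≈ 0.065 in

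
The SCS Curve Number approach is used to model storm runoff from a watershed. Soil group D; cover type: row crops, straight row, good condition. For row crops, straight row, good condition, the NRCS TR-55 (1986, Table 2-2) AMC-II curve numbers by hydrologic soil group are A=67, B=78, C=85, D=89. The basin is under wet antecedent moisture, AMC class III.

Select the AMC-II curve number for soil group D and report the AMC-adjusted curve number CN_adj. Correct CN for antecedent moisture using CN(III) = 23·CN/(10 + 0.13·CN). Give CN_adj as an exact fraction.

NRCS table: row crops, straight row, good condition, soil group D → CN(II) = 89
Wet (AMC III): CN(III) = 23·89/(10 + 0.13·89) = 2047/(2157/100) = 204700/2157 ≈ 94.900

CN_adj = 204700/2157 ≈ 94.900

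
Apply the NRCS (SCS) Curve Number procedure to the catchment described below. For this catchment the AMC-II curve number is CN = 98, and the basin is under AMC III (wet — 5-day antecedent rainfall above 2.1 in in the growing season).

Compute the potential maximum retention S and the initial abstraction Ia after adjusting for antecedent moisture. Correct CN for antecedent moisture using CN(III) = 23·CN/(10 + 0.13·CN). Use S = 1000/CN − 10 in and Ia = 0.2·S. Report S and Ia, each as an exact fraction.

S = 100/1127 in ≈ 0.089 in; Ia = 20/1127 in ≈ 0.018 in

Wet (AMC III): CN(III) = 23·98/(10 + 0.13·98) = 2254/(1137/50) = 112700/1137 ≈ 99.120
Retention S: 1000/CN − 10 with CN=99.120 → S = 100/1127 ≈ 0.089 in
Initial abstraction Ia = S/5 = (100/1127)/5 = 20/1127 ≈ 0.018 in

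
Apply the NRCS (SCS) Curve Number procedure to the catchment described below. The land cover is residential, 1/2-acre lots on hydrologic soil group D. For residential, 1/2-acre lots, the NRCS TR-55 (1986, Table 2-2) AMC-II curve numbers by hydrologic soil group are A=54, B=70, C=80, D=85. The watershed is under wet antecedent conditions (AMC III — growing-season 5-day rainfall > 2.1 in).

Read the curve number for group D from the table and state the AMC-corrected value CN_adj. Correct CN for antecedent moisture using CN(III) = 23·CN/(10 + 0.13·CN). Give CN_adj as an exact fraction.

NRCS table: residential, 1/2-acre lots, soil group D → CN(II) = 85
Wet (AMC III): CN(III) = 23·85/(10 + 0.13·85) = 1955/(421/20) = 39100/421 ≈ 92.874

CN_adj = 39100/421 ≈ 92.874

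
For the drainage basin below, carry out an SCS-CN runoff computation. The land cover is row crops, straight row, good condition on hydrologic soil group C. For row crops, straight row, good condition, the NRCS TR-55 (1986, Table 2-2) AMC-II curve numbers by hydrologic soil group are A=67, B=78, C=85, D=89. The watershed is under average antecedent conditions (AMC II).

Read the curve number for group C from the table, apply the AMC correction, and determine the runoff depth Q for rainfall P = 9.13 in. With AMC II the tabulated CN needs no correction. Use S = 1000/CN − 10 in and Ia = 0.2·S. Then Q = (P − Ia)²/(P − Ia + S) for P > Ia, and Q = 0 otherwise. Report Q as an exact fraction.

Q = 222636241/30465700 in ≈ 7.308 in

NRCS table: row crops, straight row, good condition, soil group C → CN(II) = 85
AMC II — tabulated CN = 85 applies directly.
S = 1000/85 − 10 = 30/17 in ≈ 1.765 in
Initial abstraction Ia = S/5 = (30/17)/5 = 6/17 ≈ 0.353 in
P − Ia = 9.130 − 0.353 = 14921/1700 ≈ 8.777 in (> 0, runoff occurs)
Q: (14921/1700)² ÷ (17921/1700) = 222636241/30465700 in (≈ 7.308 in)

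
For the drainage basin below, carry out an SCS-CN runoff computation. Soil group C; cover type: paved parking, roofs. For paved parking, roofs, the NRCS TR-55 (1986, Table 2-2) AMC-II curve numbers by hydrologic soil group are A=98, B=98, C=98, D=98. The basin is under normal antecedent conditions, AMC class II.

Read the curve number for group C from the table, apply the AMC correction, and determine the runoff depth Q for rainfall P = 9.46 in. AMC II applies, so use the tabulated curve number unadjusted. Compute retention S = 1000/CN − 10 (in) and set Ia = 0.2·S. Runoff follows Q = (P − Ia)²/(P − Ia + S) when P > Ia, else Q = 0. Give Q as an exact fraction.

Q = 532547929/57763650 in ≈ 9.219 in

NRCS table: paved parking, roofs, soil group C → CN(II) = 98
AMC II — tabulated CN = 98 applies directly.
Retention S: 1000/CN − 10 with CN=98.000 → S = 10/49 ≈ 0.204 in
Ia = 0.2·(10/49) = 2/49 in ≈ 0.041 in
P − Ia = 9.460 − 0.041 = 23077/2450 ≈ 9.419 in (> 0, runoff occurs)
Q: (23077/2450)² ÷ (23577/2450) = 532547929/57763650 in (≈ 9.219 in)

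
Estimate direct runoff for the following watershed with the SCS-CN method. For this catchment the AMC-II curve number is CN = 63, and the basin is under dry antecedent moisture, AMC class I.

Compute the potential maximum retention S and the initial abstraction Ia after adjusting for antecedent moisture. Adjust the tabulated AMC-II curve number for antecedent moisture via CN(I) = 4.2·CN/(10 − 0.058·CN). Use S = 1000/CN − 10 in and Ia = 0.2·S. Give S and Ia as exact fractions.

S = 18500/1323 in ≈ 13.983 in; Ia = 3700/1323 in ≈ 2.797 in

CN(I) from CN(II)=63: (4.2·63)/(10 − 0.058·63) = 132300/3173 ≈ 41.696
Retention S: 1000/CN − 10 with CN=41.696 → S = 18500/1323 ≈ 13.983 in
Ia = 0.2·(18500/1323) = 3700/1323 in ≈ 2.797 in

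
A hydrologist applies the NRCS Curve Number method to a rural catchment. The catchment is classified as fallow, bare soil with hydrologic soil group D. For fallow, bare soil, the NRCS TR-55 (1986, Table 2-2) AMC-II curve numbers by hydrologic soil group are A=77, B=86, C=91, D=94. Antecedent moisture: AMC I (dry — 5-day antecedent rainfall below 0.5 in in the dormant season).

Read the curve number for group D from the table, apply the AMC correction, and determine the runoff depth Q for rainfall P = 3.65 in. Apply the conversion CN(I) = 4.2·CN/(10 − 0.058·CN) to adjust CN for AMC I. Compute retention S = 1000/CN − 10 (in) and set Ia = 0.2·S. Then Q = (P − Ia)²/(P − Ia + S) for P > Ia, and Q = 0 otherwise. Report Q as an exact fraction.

Q = 484748289/210671860 in ≈ 2.301 in

NRCS table: fallow, bare soil, soil group D → CN(II) = 94
Dry (AMC I): CN(I) = 4.2·94/(10 − 0.058·94) = (1974/5)/(1137/250) = 32900/379 ≈ 86.807
Retention S: 1000/CN − 10 with CN=86.807 → S = 500/329 ≈ 1.520 in
Ia = 0.2S: 0.2·1.520 = 0.304 in (exactly 100/329)
Since P=3.650 > Ia=0.304: effective rainfall P−Ia = 22017/6580 in
Q = (22017/6580)²/((22017/6580) + 500/329) = (484748289/43296400)/(32017/6580) = 484748289/210671860 in ≈ 2.301 in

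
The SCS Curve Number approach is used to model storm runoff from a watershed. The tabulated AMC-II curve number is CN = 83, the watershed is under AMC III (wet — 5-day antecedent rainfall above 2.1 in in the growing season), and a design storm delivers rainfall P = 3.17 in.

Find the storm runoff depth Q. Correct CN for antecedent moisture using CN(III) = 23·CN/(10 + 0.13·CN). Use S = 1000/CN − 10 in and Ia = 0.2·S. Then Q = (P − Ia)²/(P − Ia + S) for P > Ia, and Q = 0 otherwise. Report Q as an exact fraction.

CN(III) from CN(II)=83: (23·83)/(10 + 0.13·83) = 190900/2079 ≈ 91.823
Max retention: S = 1000/(190900/2079) − 10 = 1700/1909 in (≈ 0.891 in)
Initial abstraction Ia = S/5 = (1700/1909)/5 = 340/1909 ≈ 0.178 in
Excess rainfall: 3.170 − 0.178 = 2.992 in; P > Ia so Q > 0
Runoff Q = (P−Ia)²/(P−Ia+S) = (2.992)²/(2.992+0.891) = 326215749409/141486107700 ≈ 2.306 in

Q = 326215749409/141486107700 in ≈ 2.306 in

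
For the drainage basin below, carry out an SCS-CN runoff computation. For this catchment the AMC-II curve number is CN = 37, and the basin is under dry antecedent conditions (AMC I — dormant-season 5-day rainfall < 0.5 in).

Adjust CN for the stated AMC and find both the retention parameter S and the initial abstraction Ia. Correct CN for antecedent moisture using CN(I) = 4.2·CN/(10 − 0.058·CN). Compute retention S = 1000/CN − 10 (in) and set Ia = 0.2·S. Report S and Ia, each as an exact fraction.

Dry (AMC I): CN(I) = 4.2·37/(10 − 0.058·37) = (777/5)/(3927/500) = 3700/187 ≈ 19.786
Max retention: S = 1000/(3700/187) − 10 = 1500/37 in (≈ 40.541 in)
Initial abstraction Ia = S/5 = (1500/37)/5 = 300/37 ≈ 8.108 in

S = 1500/37 in ≈ 40.541 in; Ia = 300/37 in ≈ 8.108 in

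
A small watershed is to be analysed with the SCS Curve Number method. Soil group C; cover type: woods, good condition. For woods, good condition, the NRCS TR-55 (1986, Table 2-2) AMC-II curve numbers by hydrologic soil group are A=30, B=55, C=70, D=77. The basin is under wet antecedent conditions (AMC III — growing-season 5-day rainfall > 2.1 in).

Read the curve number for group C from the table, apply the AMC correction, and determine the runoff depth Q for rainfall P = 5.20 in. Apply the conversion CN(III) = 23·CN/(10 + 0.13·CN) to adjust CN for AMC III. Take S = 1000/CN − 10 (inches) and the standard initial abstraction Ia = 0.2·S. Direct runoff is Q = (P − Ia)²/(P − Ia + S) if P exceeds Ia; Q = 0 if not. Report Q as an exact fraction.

NRCS table: woods, good condition, soil group C → CN(II) = 70
CN(III) from CN(II)=70: (23·70)/(10 + 0.13·70) = 16100/191 ≈ 84.293
S = 1000/(16100/191) − 10 = 300/161 in ≈ 1.863 in
Initial abstraction Ia = S/5 = (300/161)/5 = 60/161 ≈ 0.373 in
Since P=5.200 > Ia=0.373: effective rainfall P−Ia = 3886/805 in
Q = (3886/805)²/((3886/805) + 300/161) = (15100996/648025)/(5386/805) = 7550498/2167865 in ≈ 3.483 in

Q = 7550498/2167865 in ≈ 3.483 in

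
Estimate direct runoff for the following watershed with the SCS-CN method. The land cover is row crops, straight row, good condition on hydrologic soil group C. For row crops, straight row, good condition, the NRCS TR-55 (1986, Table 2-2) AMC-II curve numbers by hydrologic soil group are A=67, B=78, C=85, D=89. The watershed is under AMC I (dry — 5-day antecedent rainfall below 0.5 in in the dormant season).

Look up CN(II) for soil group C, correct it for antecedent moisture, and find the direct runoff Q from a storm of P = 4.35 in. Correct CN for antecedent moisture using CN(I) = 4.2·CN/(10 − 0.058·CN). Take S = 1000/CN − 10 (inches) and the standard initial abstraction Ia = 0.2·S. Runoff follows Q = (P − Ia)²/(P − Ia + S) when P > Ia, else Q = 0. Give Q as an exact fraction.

NRCS table: row crops, straight row, good condition, soil group C → CN(II) = 85
CN(I) from CN(II)=85: (4.2·85)/(10 − 0.058·85) = 11900/169 ≈ 70.414
S = 1000/(11900/169) − 10 = 500/119 in ≈ 4.202 in
Initial abstraction Ia = S/5 = (500/119)/5 = 100/119 ≈ 0.840 in
P − Ia = 4.350 − 0.840 = 8353/2380 ≈ 3.510 in (> 0, runoff occurs)
Runoff Q = (P−Ia)²/(P−Ia+S) = (3.510)²/(3.510+4.202) = 69772609/43680140 ≈ 1.597 in

Q = 69772609/43680140 in ≈ 1.597 in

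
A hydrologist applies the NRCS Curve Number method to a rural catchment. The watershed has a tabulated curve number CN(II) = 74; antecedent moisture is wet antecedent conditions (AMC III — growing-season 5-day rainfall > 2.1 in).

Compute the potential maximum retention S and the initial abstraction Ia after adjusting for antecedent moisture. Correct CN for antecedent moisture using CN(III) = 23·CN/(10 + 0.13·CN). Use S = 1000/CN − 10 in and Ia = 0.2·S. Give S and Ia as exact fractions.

S = 1300/851 in ≈ 1.528 in; Ia = 260/851 in ≈ 0.306 in

Wet (AMC III): CN(III) = 23·74/(10 + 0.13·74) = 1702/(981/50) = 85100/981 ≈ 86.748
S = 1000/(85100/981) − 10 = 1300/851 in ≈ 1.528 in
Initial abstraction Ia = S/5 = (1300/851)/5 = 260/851 ≈ 0.306 in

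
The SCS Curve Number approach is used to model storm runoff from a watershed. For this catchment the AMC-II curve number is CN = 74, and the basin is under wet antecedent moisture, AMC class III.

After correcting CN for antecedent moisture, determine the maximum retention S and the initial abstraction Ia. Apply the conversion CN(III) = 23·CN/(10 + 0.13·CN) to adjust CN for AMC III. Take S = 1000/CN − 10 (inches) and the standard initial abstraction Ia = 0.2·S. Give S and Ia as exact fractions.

S = 1300/851 in ≈ 1.528 in; Ia = 260/851 in ≈ 0.306 in

Adjust CN=74 to AMC III: 23·74/(10 + 0.13·74) → 1702 ÷ (981/50) = 85100/981 ≈ 86.748
Max retention: S = 1000/(85100/981) − 10 = 1300/851 in (≈ 1.528 in)
Ia = 0.2S: 0.2·1.528 = 0.306 in (exactly 260/851)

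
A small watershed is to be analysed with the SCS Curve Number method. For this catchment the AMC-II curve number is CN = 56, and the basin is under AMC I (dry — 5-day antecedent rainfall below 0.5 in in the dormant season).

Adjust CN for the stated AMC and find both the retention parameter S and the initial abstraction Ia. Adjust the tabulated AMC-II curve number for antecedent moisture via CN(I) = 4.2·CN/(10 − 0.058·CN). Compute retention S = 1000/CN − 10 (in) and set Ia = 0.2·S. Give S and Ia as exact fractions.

S = 2750/147 in ≈ 18.707 in; Ia = 550/147 in ≈ 3.741 in

Adjust CN=56 to AMC I: 4.2·56/(10 − 0.058·56) → (1176/5) ÷ (844/125) = 7350/211 ≈ 34.834
Max retention: S = 1000/(7350/211) − 10 = 2750/147 in (≈ 18.707 in)
Initial abstraction Ia = S/5 = (2750/147)/5 = 550/147 ≈ 3.741 in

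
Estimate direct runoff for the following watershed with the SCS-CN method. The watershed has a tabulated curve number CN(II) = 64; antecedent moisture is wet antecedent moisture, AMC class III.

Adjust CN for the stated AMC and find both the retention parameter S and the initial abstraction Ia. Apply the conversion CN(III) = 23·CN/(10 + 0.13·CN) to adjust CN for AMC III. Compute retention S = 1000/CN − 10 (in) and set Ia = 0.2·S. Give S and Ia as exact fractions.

S = 225/92 in ≈ 2.446 in; Ia = 45/92 in ≈ 0.489 in

Wet (AMC III): CN(III) = 23·64/(10 + 0.13·64) = 1472/(458/25) = 18400/229 ≈ 80.349
Retention S: 1000/CN − 10 with CN=80.349 → S = 225/92 ≈ 2.446 in
Initial abstraction Ia = S/5 = (225/92)/5 = 45/92 ≈ 0.489 in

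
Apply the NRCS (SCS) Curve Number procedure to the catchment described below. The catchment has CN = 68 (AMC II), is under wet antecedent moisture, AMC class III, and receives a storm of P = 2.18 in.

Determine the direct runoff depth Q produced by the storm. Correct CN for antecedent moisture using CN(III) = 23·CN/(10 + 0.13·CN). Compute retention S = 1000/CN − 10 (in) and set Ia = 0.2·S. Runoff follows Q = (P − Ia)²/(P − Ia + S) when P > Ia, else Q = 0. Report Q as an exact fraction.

Q = 1198475161/1458801450 in ≈ 0.822 in

Adjust CN=68 to AMC III: 23·68/(10 + 0.13·68) → 1564 ÷ (471/25) = 39100/471 ≈ 83.015
Retention S: 1000/CN − 10 with CN=83.015 → S = 800/391 ≈ 2.046 in
Ia = 0.2S: 0.2·2.046 = 0.409 in (exactly 160/391)
Since P=2.180 > Ia=0.409: effective rainfall P−Ia = 34619/19550 in
Q = (34619/19550)²/((34619/19550) + 800/391) = (1198475161/382202500)/(74619/19550) = 1198475161/1458801450 in ≈ 0.822 in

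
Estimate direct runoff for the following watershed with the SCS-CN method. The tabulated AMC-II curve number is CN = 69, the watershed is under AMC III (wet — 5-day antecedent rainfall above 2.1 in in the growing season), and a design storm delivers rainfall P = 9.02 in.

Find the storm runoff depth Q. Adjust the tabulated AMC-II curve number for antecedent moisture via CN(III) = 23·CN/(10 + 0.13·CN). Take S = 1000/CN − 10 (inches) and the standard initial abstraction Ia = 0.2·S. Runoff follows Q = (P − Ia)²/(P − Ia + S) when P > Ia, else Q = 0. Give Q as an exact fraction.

CN(III) from CN(II)=69: (23·69)/(10 + 0.13·69) = 158700/1897 ≈ 83.658
Retention S: 1000/CN − 10 with CN=83.658 → S = 3100/1587 ≈ 1.953 in
Initial abstraction Ia = S/5 = (3100/1587)/5 = 620/1587 ≈ 0.391 in
Since P=9.020 > Ia=0.391: effective rainfall P−Ia = 684737/79350 in
Q = (684737/79350)²/((684737/79350) + 3100/1587) = (468864759169/6296422500)/(839737/79350) = 468864759169/66633130950 in ≈ 7.037 in

Q = 468864759169/66633130950 in ≈ 7.037 in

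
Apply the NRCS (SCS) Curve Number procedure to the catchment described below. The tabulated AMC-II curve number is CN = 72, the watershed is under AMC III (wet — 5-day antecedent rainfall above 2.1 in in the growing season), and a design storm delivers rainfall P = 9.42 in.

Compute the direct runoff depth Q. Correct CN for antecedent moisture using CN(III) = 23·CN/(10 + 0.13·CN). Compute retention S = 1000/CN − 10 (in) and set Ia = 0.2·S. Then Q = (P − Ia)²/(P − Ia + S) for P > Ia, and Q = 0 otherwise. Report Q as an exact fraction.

Wet (AMC III): CN(III) = 23·72/(10 + 0.13·72) = 1656/(484/25) = 10350/121 ≈ 85.537
Max retention: S = 1000/(10350/121) − 10 = 350/207 in (≈ 1.691 in)
Initial abstraction Ia = S/5 = (350/207)/5 = 70/207 ≈ 0.338 in
P − Ia = 9.420 − 0.338 = 93997/10350 ≈ 9.082 in (> 0, runoff occurs)
Q = (93997/10350)²/((93997/10350) + 350/207) = (8835436009/107122500)/(111497/10350) = 8835436009/1153993950 in ≈ 7.656 in

Q = 8835436009/1153993950 in ≈ 7.656 in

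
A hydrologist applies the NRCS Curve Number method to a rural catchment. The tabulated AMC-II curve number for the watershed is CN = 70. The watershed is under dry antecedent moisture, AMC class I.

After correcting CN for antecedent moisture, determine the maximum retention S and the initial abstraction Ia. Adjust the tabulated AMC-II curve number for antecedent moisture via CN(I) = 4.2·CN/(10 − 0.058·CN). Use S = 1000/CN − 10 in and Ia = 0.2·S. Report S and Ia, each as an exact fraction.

S = 500/49 in ≈ 10.204 in; Ia = 100/49 in ≈ 2.041 in

CN(I) from CN(II)=70: (4.2·70)/(10 − 0.058·70) = 4900/99 ≈ 49.495
Max retention: S = 1000/(4900/99) − 10 = 500/49 in (≈ 10.204 in)
Initial abstraction Ia = S/5 = (500/49)/5 = 100/49 ≈ 2.041 in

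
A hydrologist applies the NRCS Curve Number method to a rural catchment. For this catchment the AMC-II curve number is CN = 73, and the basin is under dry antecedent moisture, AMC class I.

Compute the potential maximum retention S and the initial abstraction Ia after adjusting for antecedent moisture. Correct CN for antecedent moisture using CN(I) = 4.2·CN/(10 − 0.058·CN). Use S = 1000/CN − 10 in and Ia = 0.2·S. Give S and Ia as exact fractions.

Dry (AMC I): CN(I) = 4.2·73/(10 − 0.058·73) = (1533/5)/(2883/500) = 51100/961 ≈ 53.174
Max retention: S = 1000/(51100/961) − 10 = 4500/511 in (≈ 8.806 in)
Ia = 0.2S: 0.2·8.806 = 1.761 in (exactly 900/511)

S = 4500/511 in ≈ 8.806 in; Ia = 900/511 in ≈ 1.761 in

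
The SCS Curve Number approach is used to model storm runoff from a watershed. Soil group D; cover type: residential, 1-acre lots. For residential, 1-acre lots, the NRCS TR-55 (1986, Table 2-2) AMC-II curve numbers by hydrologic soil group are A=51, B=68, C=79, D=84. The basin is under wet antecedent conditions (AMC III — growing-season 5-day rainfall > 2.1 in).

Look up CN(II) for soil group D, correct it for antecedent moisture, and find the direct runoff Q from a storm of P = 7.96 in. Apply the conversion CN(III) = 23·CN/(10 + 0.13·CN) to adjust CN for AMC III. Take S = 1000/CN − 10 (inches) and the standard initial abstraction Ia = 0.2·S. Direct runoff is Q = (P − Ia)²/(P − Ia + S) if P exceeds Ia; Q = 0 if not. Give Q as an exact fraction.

Q = 8858009689/1257212775 in ≈ 7.046 in

NRCS table: residential, 1-acre lots, soil group D → CN(II) = 84
Wet (AMC III): CN(III) = 23·84/(10 + 0.13·84) = 1932/(523/25) = 48300/523 ≈ 92.352
Max retention: S = 1000/(48300/523) − 10 = 400/483 in (≈ 0.828 in)
Ia = 0.2S: 0.2·0.828 = 0.166 in (exactly 80/483)
Excess rainfall: 7.960 − 0.166 = 7.794 in; P > Ia so Q > 0
Runoff Q = (P−Ia)²/(P−Ia+S) = (7.794)²/(7.794+0.828) = 8858009689/1257212775 ≈ 7.046 in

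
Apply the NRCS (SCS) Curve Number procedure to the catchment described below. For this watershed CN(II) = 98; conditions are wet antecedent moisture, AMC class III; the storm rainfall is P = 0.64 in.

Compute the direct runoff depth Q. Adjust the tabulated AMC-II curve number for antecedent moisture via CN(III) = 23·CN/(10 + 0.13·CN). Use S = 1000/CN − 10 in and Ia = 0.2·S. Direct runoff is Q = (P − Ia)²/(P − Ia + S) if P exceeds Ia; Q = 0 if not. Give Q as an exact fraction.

Q = 19210689/35275100 in ≈ 0.545 in

Wet (AMC III): CN(III) = 23·98/(10 + 0.13·98) = 2254/(1137/50) = 112700/1137 ≈ 99.120
Retention S: 1000/CN − 10 with CN=99.120 → S = 100/1127 ≈ 0.089 in
Initial abstraction Ia = S/5 = (100/1127)/5 = 20/1127 ≈ 0.018 in
P − Ia = 0.640 − 0.018 = 17532/28175 ≈ 0.622 in (> 0, runoff occurs)
Q = (17532/28175)²/((17532/28175) + 100/1127) = (307371024/793830625)/(20032/28175) = 19210689/35275100 in ≈ 0.545 in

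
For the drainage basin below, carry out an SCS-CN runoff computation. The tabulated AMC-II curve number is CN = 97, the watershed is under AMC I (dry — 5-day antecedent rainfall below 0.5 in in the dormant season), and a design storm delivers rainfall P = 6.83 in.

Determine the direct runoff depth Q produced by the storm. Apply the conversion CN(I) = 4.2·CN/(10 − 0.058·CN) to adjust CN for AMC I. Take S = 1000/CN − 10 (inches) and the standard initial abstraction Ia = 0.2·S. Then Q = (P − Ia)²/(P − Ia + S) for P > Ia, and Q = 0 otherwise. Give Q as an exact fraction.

Q = 205895415049/34205100300 in ≈ 6.019 in

CN(I) from CN(II)=97: (4.2·97)/(10 − 0.058·97) = 67900/729 ≈ 93.141
Retention S: 1000/CN − 10 with CN=93.141 → S = 500/679 ≈ 0.736 in
Initial abstraction Ia = S/5 = (500/679)/5 = 100/679 ≈ 0.147 in
P − Ia = 6.830 − 0.147 = 453757/67900 ≈ 6.683 in (> 0, runoff occurs)
Q = (453757/67900)²/((453757/67900) + 500/679) = (205895415049/4610410000)/(503757/67900) = 205895415049/34205100300 in ≈ 6.019 in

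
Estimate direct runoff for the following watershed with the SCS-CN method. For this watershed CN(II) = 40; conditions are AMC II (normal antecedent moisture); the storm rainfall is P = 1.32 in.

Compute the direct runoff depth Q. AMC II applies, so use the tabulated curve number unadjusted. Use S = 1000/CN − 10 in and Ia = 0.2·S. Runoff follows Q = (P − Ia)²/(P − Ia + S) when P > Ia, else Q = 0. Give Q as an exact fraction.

Q = 0 in ≈ 0.000 in

CN(II) = 40; AMC II needs no correction.
Retention S: 1000/CN − 10 with CN=40.000 → S = 15 ≈ 15.000 in
Ia = 0.2·15 = 3 in ≈ 3.000 in
P = 1.320 ≤ Ia = 3.000 in: entire storm abstracted, Q = 0.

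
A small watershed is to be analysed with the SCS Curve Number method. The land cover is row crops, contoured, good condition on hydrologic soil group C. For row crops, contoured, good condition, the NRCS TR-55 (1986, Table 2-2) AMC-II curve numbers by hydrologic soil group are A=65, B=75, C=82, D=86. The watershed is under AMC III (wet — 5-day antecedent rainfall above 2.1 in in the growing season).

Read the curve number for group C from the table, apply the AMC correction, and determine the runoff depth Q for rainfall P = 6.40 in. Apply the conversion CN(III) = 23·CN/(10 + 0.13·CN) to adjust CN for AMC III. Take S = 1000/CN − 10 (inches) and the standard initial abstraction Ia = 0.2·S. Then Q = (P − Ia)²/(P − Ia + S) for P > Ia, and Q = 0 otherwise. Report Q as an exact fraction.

Q = 53567761/9953365 in ≈ 5.382 in

NRCS table: row crops, contoured, good condition, soil group C → CN(II) = 82
CN(III) from CN(II)=82: (23·82)/(10 + 0.13·82) = 94300/1033 ≈ 91.288
Retention S: 1000/CN − 10 with CN=91.288 → S = 900/943 ≈ 0.954 in
Ia = 0.2S: 0.2·0.954 = 0.191 in (exactly 180/943)
Since P=6.400 > Ia=0.191: effective rainfall P−Ia = 29276/4715 in
Q: (29276/4715)² ÷ (33776/4715) = 53567761/9953365 in (≈ 5.382 in)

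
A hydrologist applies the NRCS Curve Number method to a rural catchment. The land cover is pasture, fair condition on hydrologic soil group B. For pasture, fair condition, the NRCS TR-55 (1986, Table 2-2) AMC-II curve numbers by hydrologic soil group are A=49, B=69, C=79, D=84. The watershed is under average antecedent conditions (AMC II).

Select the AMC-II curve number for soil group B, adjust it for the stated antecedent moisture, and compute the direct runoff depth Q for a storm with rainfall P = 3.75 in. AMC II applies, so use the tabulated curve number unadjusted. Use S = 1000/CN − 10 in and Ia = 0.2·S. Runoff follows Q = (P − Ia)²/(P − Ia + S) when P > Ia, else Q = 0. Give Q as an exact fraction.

Q = 619369/559452 in ≈ 1.107 in

NRCS table: pasture, fair condition, soil group B → CN(II) = 69
AMC II — tabulated CN = 69 applies directly.
S = 1000/69 − 10 = 310/69 in ≈ 4.493 in
Initial abstraction Ia = S/5 = (310/69)/5 = 62/69 ≈ 0.899 in
Excess rainfall: 3.750 − 0.899 = 2.851 in; P > Ia so Q > 0
Runoff Q = (P−Ia)²/(P−Ia+S) = (2.851)²/(2.851+4.493) = 619369/559452 ≈ 1.107 in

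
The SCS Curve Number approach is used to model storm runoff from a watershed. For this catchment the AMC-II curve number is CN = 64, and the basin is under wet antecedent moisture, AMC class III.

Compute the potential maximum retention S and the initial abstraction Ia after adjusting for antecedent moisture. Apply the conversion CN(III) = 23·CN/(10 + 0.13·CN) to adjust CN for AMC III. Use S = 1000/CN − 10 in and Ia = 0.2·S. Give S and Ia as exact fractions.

Adjust CN=64 to AMC III: 23·64/(10 + 0.13·64) → 1472 ÷ (458/25) = 18400/229 ≈ 80.349
Max retention: S = 1000/(18400/229) − 10 = 225/92 in (≈ 2.446 in)
Ia = 0.2·(225/92) = 45/92 in ≈ 0.489 in

S = 225/92 in ≈ 2.446 in; Ia = 45/92 in ≈ 0.489 in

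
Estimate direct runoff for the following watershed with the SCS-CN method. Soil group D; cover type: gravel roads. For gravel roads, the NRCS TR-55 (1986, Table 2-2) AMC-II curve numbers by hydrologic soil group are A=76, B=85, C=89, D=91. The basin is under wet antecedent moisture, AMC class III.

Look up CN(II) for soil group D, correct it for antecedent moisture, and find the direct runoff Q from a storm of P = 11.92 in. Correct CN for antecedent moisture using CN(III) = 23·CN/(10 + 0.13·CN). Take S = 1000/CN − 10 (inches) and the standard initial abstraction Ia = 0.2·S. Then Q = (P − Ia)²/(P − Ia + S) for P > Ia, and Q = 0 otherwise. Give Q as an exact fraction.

NRCS table: gravel roads, soil group D → CN(II) = 91
Wet (AMC III): CN(III) = 23·91/(10 + 0.13·91) = 2093/(2183/100) = 209300/2183 ≈ 95.877
Retention S: 1000/CN − 10 with CN=95.877 → S = 900/2093 ≈ 0.430 in
Initial abstraction Ia = S/5 = (900/2093)/5 = 180/2093 ≈ 0.086 in
Excess rainfall: 11.920 − 0.086 = 11.834 in; P > Ia so Q > 0
Runoff Q = (P−Ia)²/(P−Ia+S) = (11.834)²/(11.834+0.430) = 191712988898/16788842525 ≈ 11.419 in

Q = 191712988898/16788842525 in ≈ 11.419 in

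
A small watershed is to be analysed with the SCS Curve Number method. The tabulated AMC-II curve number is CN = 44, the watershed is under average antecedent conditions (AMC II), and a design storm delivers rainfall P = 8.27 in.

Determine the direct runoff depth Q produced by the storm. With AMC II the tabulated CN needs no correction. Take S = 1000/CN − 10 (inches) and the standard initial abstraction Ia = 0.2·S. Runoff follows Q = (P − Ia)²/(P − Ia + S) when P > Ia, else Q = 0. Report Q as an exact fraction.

Q = 39652209/22326700 in ≈ 1.776 in

AMC II — tabulated CN = 44 applies directly.
S = 1000/44 − 10 = 140/11 in ≈ 12.727 in
Ia = 0.2S: 0.2·12.727 = 2.545 in (exactly 28/11)
Since P=8.270 > Ia=2.545: effective rainfall P−Ia = 6297/1100 in
Runoff Q = (P−Ia)²/(P−Ia+S) = (5.725)²/(5.725+12.727) = 39652209/22326700 ≈ 1.776 in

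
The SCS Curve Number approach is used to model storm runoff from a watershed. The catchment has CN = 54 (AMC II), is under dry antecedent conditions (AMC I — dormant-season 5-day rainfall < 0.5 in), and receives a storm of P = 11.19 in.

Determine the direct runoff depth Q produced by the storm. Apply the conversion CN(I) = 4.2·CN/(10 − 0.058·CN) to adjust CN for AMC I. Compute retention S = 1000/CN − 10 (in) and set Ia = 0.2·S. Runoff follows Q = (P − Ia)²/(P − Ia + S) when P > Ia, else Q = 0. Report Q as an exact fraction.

Dry (AMC I): CN(I) = 4.2·54/(10 − 0.058·54) = (1134/5)/(1717/250) = 56700/1717 ≈ 33.023
Retention S: 1000/CN − 10 with CN=33.023 → S = 11500/567 ≈ 20.282 in
Ia = 0.2S: 0.2·20.282 = 4.056 in (exactly 2300/567)
Excess rainfall: 11.190 − 4.056 = 7.134 in; P > Ia so Q > 0
Q: (404473/56700)² ÷ (1554473/56700) = 163598407729/88138619100 in (≈ 1.856 in)

Q = 163598407729/88138619100 in ≈ 1.856 in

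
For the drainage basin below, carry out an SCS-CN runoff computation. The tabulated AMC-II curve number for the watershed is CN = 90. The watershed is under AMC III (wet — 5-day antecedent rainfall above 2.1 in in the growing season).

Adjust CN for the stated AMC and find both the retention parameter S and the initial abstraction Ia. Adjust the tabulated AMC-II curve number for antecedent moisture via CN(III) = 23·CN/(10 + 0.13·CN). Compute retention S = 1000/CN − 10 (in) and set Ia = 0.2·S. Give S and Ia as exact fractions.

CN(III) from CN(II)=90: (23·90)/(10 + 0.13·90) = 20700/217 ≈ 95.392
S = 1000/(20700/217) − 10 = 100/207 in ≈ 0.483 in
Ia = 0.2·(100/207) = 20/207 in ≈ 0.097 in

S = 100/207 in ≈ 0.483 in; Ia = 20/207 in ≈ 0.097 in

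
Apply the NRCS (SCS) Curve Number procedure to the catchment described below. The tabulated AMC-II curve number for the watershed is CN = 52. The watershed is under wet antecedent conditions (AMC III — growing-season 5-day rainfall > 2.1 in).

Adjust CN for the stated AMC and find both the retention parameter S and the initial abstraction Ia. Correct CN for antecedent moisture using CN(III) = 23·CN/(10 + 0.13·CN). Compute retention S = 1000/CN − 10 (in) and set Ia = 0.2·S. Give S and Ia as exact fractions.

CN(III) from CN(II)=52: (23·52)/(10 + 0.13·52) = 29900/419 ≈ 71.360
Retention S: 1000/CN − 10 with CN=71.360 → S = 1200/299 ≈ 4.013 in
Initial abstraction Ia = S/5 = (1200/299)/5 = 240/299 ≈ 0.803 in

S = 1200/299 in ≈ 4.013 in; Ia = 240/299 in ≈ 0.803 in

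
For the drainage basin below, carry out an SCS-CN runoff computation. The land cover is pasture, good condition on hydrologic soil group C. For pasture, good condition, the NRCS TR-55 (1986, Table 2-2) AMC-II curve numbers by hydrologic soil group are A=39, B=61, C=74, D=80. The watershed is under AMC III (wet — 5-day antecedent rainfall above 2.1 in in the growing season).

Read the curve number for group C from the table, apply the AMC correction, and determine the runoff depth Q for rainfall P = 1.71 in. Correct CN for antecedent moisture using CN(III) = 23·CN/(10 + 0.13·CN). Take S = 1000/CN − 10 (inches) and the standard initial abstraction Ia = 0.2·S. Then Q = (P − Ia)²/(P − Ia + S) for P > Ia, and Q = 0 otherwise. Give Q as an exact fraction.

NRCS table: pasture, good condition, soil group C → CN(II) = 74
CN(III) from CN(II)=74: (23·74)/(10 + 0.13·74) = 85100/981 ≈ 86.748
Max retention: S = 1000/(85100/981) − 10 = 1300/851 in (≈ 1.528 in)
Ia = 0.2·(1300/851) = 260/851 in ≈ 0.306 in
P − Ia = 1.710 − 0.306 = 119521/85100 ≈ 1.404 in (> 0, runoff occurs)
Q = (119521/85100)²/((119521/85100) + 1300/851) = (14285269441/7242010000)/(249521/85100) = 14285269441/21234237100 in ≈ 0.673 in

Q = 14285269441/21234237100 in ≈ 0.673 in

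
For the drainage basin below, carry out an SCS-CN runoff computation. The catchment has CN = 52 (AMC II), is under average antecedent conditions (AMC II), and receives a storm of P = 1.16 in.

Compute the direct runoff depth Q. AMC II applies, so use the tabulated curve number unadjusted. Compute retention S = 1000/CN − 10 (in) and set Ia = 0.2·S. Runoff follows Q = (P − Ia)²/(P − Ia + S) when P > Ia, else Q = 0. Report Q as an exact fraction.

Average conditions: CN = 52 (no AMC adjustment).
Retention S: 1000/CN − 10 with CN=52.000 → S = 120/13 ≈ 9.231 in
Ia = 0.2S: 0.2·9.231 = 1.846 in (exactly 24/13)
P = 1.160 ≤ Ia = 1.846 in: entire storm abstracted, Q = 0.

Q = 0 in ≈ 0.000 in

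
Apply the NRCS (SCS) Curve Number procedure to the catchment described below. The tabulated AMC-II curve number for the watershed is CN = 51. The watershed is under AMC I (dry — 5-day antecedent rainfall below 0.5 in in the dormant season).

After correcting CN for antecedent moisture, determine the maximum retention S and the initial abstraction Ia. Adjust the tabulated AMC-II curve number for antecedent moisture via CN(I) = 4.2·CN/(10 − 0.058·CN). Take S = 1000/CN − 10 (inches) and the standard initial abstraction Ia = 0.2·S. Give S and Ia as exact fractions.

S = 3500/153 in ≈ 22.876 in; Ia = 700/153 in ≈ 4.575 in

CN(I) from CN(II)=51: (4.2·51)/(10 − 0.058·51) = 15300/503 ≈ 30.417
Retention S: 1000/CN − 10 with CN=30.417 → S = 3500/153 ≈ 22.876 in
Initial abstraction Ia = S/5 = (3500/153)/5 = 700/153 ≈ 4.575 in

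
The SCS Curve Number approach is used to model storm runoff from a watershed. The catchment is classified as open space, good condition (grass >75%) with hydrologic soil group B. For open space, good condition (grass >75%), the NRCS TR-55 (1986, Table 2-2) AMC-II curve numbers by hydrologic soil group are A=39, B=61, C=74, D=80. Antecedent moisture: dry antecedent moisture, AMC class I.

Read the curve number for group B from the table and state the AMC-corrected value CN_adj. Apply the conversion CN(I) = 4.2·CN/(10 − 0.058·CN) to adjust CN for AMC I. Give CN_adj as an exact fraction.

CN_adj = 42700/1077 ≈ 39.647

NRCS table: open space, good condition (grass >75%), soil group B → CN(II) = 61
Dry (AMC I): CN(I) = 4.2·61/(10 − 0.058·61) = (1281/5)/(3231/500) = 42700/1077 ≈ 39.647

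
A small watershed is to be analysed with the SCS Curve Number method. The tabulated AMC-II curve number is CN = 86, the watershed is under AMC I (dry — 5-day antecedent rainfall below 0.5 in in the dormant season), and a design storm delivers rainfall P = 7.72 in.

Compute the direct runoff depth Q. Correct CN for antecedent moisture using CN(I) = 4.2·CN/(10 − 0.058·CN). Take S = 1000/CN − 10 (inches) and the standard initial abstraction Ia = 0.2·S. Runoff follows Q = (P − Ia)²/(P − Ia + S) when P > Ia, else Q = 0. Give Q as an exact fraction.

CN(I) from CN(II)=86: (4.2·86)/(10 − 0.058·86) = 12900/179 ≈ 72.067
S = 1000/(12900/179) − 10 = 500/129 in ≈ 3.876 in
Ia = 0.2·(500/129) = 100/129 in ≈ 0.775 in
P − Ia = 7.720 − 0.775 = 22397/3225 ≈ 6.945 in (> 0, runoff occurs)
Runoff Q = (P−Ia)²/(P−Ia+S) = (6.945)²/(6.945+3.876) = 501625609/112542825 ≈ 4.457 in

Q = 501625609/112542825 in ≈ 4.457 in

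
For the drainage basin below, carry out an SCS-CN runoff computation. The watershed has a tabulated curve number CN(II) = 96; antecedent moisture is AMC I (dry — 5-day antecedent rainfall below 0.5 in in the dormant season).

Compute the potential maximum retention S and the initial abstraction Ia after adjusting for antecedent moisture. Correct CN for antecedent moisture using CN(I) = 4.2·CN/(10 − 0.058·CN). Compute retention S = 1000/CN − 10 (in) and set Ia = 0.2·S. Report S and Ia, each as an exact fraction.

S = 125/126 in ≈ 0.992 in; Ia = 25/126 in ≈ 0.198 in

CN(I) from CN(II)=96: (4.2·96)/(10 − 0.058·96) = 25200/277 ≈ 90.975
Retention S: 1000/CN − 10 with CN=90.975 → S = 125/126 ≈ 0.992 in
Initial abstraction Ia = S/5 = (125/126)/5 = 25/126 ≈ 0.198 in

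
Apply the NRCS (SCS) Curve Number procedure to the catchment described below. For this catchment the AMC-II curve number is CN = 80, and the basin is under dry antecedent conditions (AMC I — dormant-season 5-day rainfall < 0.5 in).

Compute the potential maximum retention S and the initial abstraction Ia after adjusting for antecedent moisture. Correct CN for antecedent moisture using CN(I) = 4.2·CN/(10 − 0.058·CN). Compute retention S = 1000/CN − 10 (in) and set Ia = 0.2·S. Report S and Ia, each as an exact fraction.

S = 125/21 in ≈ 5.952 in; Ia = 25/21 in ≈ 1.190 in

Adjust CN=80 to AMC I: 4.2·80/(10 − 0.058·80) → 336 ÷ (134/25) = 4200/67 ≈ 62.687
S = 1000/(4200/67) − 10 = 125/21 in ≈ 5.952 in
Ia = 0.2S: 0.2·5.952 = 1.190 in (exactly 25/21)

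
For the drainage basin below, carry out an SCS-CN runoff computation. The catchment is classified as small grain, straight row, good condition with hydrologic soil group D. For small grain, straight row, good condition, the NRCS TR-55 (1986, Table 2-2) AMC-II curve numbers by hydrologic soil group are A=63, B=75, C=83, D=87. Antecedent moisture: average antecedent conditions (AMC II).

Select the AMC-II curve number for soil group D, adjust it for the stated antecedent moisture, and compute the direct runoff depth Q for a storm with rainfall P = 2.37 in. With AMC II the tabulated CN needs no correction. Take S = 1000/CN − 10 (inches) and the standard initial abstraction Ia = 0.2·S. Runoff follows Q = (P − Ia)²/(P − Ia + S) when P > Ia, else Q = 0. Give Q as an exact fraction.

NRCS table: small grain, straight row, good condition, soil group D → CN(II) = 87
CN(II) = 87; AMC II needs no correction.
Retention S: 1000/CN − 10 with CN=87.000 → S = 130/87 ≈ 1.494 in
Initial abstraction Ia = S/5 = (130/87)/5 = 26/87 ≈ 0.299 in
Excess rainfall: 2.370 − 0.299 = 2.071 in; P > Ia so Q > 0
Q: (18019/8700)² ÷ (31019/8700) = 324684361/269865300 in (≈ 1.203 in)

Q = 324684361/269865300 in ≈ 1.203 in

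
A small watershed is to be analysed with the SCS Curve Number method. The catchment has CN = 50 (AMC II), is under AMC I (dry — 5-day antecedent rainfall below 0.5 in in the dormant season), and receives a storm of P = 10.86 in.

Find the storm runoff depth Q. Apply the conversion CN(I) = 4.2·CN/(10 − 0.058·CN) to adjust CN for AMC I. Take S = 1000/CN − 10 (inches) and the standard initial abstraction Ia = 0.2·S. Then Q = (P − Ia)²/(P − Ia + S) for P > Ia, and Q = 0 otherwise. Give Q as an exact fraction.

Dry (AMC I): CN(I) = 4.2·50/(10 − 0.058·50) = 210/(71/10) = 2100/71 ≈ 29.577
S = 1000/(2100/71) − 10 = 500/21 in ≈ 23.810 in
Initial abstraction Ia = S/5 = (500/21)/5 = 100/21 ≈ 4.762 in
Since P=10.860 > Ia=4.762: effective rainfall P−Ia = 6403/1050 in
Q: (6403/1050)² ÷ (31403/1050) = 40998409/32973150 in (≈ 1.243 in)

Q = 40998409/32973150 in ≈ 1.243 in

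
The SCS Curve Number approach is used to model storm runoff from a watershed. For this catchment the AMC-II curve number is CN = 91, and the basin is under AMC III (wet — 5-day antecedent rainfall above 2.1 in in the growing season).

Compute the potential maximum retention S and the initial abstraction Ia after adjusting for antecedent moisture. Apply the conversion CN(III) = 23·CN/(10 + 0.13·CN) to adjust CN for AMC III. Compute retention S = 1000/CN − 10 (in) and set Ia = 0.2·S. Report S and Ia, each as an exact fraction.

S = 900/2093 in ≈ 0.430 in; Ia = 180/2093 in ≈ 0.086 in

Wet (AMC III): CN(III) = 23·91/(10 + 0.13·91) = 2093/(2183/100) = 209300/2183 ≈ 95.877
S = 1000/(209300/2183) − 10 = 900/2093 in ≈ 0.430 in
Ia = 0.2S: 0.2·0.430 = 0.086 in (exactly 180/2093)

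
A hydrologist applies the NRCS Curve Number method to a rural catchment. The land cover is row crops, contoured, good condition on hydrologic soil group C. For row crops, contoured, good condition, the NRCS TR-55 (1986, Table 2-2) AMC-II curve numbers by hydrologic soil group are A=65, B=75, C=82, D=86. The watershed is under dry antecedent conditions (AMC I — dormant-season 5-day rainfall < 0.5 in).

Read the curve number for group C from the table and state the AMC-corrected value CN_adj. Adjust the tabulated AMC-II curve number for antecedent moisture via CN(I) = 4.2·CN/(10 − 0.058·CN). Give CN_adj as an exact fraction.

NRCS table: row crops, contoured, good condition, soil group C → CN(II) = 82
CN(I) from CN(II)=82: (4.2·82)/(10 − 0.058·82) = 28700/437 ≈ 65.675

CN_adj = 28700/437 ≈ 65.675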